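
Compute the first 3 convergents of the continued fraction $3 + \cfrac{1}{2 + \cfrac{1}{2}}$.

Using the convergent recurrence p_i = a_i*p_{i-1} + p_{i-2}, q_i = a_i*q_{i-1} + q_{i-2} with p_{-2}=0, p_{-1}=1, q_{-2}=1, q_{-1}=0:
  i=0: a_0=3, p_0 = 3*1 + 0 = 3, q_0 = 3*0 + 1 = 1.
  i=1: a_1=2, p_1 = 2*3 + 1 = 7, q_1 = 2*1 + 0 = 2.
  i=2: a_2=2, p_2 = 2*7 + 3 = 17, q_2 = 2*2 + 1 = 5.

3/1, 7/2, 17/5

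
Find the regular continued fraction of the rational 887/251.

Run the Euclidean algorithm on 887 and 251; the successive quotients are the partial quotients a_0, a_1, ... (each step inverts the fractional part left over by the previous one):
  887 = 3*251 + 134, so a_0 = 3.
  251 = 1*134 + 117, so a_1 = 1.
  134 = 1*117 + 17, so a_2 = 1.
  117 = 6*17 + 15, so a_3 = 6.
  17 = 1*15 + 2, so a_4 = 1.
  15 = 7*2 + 1, so a_5 = 7.
  2 = 2*1 + 0, so a_6 = 2.
The remainder reaches 0 after 7 divisions, so the expansion has 7 partial quotients, read off in order.

[3; 1, 1, 6, 1, 7, 2]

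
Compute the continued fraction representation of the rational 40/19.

Run the Euclidean algorithm on 40 and 19; the successive quotients are the partial quotients a_0, a_1, ... (each step inverts the fractional part left over by the previous one):
  40 = 2*19 + 2, so a_0 = 2.
  19 = 9*2 + 1, so a_1 = 9.
  2 = 2*1 + 0, so a_2 = 2.
The remainder reaches 0 after 3 divisions, so the expansion has 3 partial quotients, read off in order.

[2; 9, 2]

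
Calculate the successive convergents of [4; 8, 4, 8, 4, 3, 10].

4/1, 33/8, 136/33, 1121/272, 4620/1121, 14981/3635, 154430/37471

Using the convergent recurrence p_i = a_i*p_{i-1} + p_{i-2}, q_i = a_i*q_{i-1} + q_{i-2} with p_{-2}=0, p_{-1}=1, q_{-2}=1, q_{-1}=0:
  i=0: a_0=4, p_0 = 4*1 + 0 = 4, q_0 = 4*0 + 1 = 1.
  i=1: a_1=8, p_1 = 8*4 + 1 = 33, q_1 = 8*1 + 0 = 8.
  i=2: a_2=4, p_2 = 4*33 + 4 = 136, q_2 = 4*8 + 1 = 33.
  i=3: a_3=8, p_3 = 8*136 + 33 = 1121, q_3 = 8*33 + 8 = 272.
  i=4: a_4=4, p_4 = 4*1121 + 136 = 4620, q_4 = 4*272 + 33 = 1121.
  i=5: a_5=3, p_5 = 3*4620 + 1121 = 14981, q_5 = 3*1121 + 272 = 3635.
  i=6: a_6=10, p_6 = 10*14981 + 4620 = 154430, q_6 = 10*3635 + 1121 = 37471.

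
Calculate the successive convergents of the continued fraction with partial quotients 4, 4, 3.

Using the convergent recurrence p_i = a_i*p_{i-1} + p_{i-2}, q_i = a_i*q_{i-1} + q_{i-2} with p_{-2}=0, p_{-1}=1, q_{-2}=1, q_{-1}=0:
  i=0: a_0=4, p_0 = 4*1 + 0 = 4, q_0 = 4*0 + 1 = 1.
  i=1: a_1=4, p_1 = 4*4 + 1 = 17, q_1 = 4*1 + 0 = 4.
  i=2: a_2=3, p_2 = 3*17 + 4 = 55, q_2 = 3*4 + 1 = 13.

4/1, 17/4, 55/13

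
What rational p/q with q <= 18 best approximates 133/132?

Expand x = 133/132 as a continued fraction with the Euclidean algorithm:
  133 = 1*132 + 1, so a_0 = 1.
  132 = 132*1 + 0, so a_1 = 132.
so x = [1; 132].
Convergents (p_i = a_i*p_{i-1} + p_{i-2}, q_i = a_i*q_{i-1} + q_{i-2} with p_{-2}=0, p_{-1}=1, q_{-2}=1, q_{-1}=0), until the denominator exceeds 18:
  i=0: a_0=1, p_0 = 1*1 + 0 = 1, q_0 = 1*0 + 1 = 1.
  i=1: a_1=132, p_1 = 132*1 + 1 = 133, q_1 = 132*1 + 0 = 132.
q_1 = 132 > 18, so the last convergent with denominator <= 18 is p_0/q_0 = 1/1.
The closest fraction with denominator <= 18 is either p_0/q_0 or the intermediate fraction (k*p_0 + p_{-1})/(k*q_0 + q_{-1}) with the largest k >= 1 whose denominator stays <= 18; these approach x as k grows, and every other convergent or intermediate fraction in range is farther away.
Largest k: floor((18 - q_{-1})/q_0) = floor((18 - 0)/1) = 18 (using the seeds p_{-1} = 1, q_{-1} = 0).
That gives (18*1 + 1)/(18*1 + 0) = 19/18.
Compare the errors: |x - 1/1| = |133*1 - 1*132|/(132*1) = 1/132, and |x - 19/18| = |133*18 - 19*132|/(132*18) = 114/2376.
Cross-multiplying, 1*2376 = 2376 < 15048 = 114*132, so 1/132 is smaller: the convergent 1/1 is closer to x than 19/18.

1/1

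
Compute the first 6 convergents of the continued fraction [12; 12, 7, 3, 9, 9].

Using the convergent recurrence p_i = a_i*p_{i-1} + p_{i-2}, q_i = a_i*q_{i-1} + q_{i-2} with p_{-2}=0, p_{-1}=1, q_{-2}=1, q_{-1}=0:
  i=0: a_0=12, p_0 = 12*1 + 0 = 12, q_0 = 12*0 + 1 = 1.
  i=1: a_1=12, p_1 = 12*12 + 1 = 145, q_1 = 12*1 + 0 = 12.
  i=2: a_2=7, p_2 = 7*145 + 12 = 1027, q_2 = 7*12 + 1 = 85.
  i=3: a_3=3, p_3 = 3*1027 + 145 = 3226, q_3 = 3*85 + 12 = 267.
  i=4: a_4=9, p_4 = 9*3226 + 1027 = 30061, q_4 = 9*267 + 85 = 2488.
  i=5: a_5=9, p_5 = 9*30061 + 3226 = 273775, q_5 = 9*2488 + 267 = 22659.

12/1, 145/12, 1027/85, 3226/267, 30061/2488, 273775/22659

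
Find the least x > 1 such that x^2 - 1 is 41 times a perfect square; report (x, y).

First expand sqrt(41) as a continued fraction. With x_i = (sqrt(41) + m_i)/d_i and (m_0, d_0) = (0, 1): a_0 = floor(sqrt(41)) = 6, since 6^2 = 36 <= 41 < 49 = 7^2.
Iterate m_{i+1} = d_i*a_i - m_i, d_{i+1} = (41 - m_{i+1}^2)/d_i, a_{i+1} = floor((a_0 + m_{i+1})/d_{i+1}):
  m_1 = 1*6 - 0 = 6, d_1 = (41 - 6^2)/1 = 5/1 = 5, a_1 = floor((6 + 6)/5) = 2.
  m_2 = 5*2 - 6 = 4, d_2 = (41 - 4^2)/5 = 25/5 = 5, a_2 = floor((6 + 4)/5) = 2.
  m_3 = 5*2 - 4 = 6, d_3 = (41 - 6^2)/5 = 5/5 = 1, a_3 = floor((6 + 6)/1) = 12.
  m_4 = 1*12 - 6 = 6, d_4 = (41 - 6^2)/1 = 5/1 = 5: (m_4, d_4) = (m_1, d_1) = (6, 5), so from here the quotients repeat a_1, ..., a_3; the period length is 3.
So sqrt(41) = [6; (2, 2, 12)] with period length k = 3.
k is odd, so (p_{k-1}, q_{k-1}) only solves x^2 - 41y^2 = -1 and the fundamental solution of x^2 - 41y^2 = 1 is (p_{2k-1}, q_{2k-1}) = (p_5, q_5); compute convergents through index 5, running through the period twice.
Convergents (p_i = a_i*p_{i-1} + p_{i-2}, q_i = a_i*q_{i-1} + q_{i-2} with p_{-2}=0, p_{-1}=1, q_{-2}=1, q_{-1}=0):
  i=0: a_0=6, p_0 = 6*1 + 0 = 6, q_0 = 6*0 + 1 = 1.
  i=1: a_1=2, p_1 = 2*6 + 1 = 13, q_1 = 2*1 + 0 = 2.
  i=2: a_2=2, p_2 = 2*13 + 6 = 32, q_2 = 2*2 + 1 = 5.
  i=3: a_3=12, p_3 = 12*32 + 13 = 397, q_3 = 12*5 + 2 = 62.
  i=4: a_4=2, p_4 = 2*397 + 32 = 826, q_4 = 2*62 + 5 = 129.
  i=5: a_5=2, p_5 = 2*826 + 397 = 2049, q_5 = 2*129 + 62 = 320.
Indeed p_2^2 - 41*q_2^2 = 1024 - 1025 = -1, not +1.
Check: 2049^2 - 41*320^2 = 4198401 - 4198400 = 1, so (x, y) = (2049, 320) solves the equation, and by the theorem it is the least positive solution.

(x, y) = (2049, 320)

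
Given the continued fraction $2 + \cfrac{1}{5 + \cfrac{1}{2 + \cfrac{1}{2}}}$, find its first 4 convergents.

Using the convergent recurrence p_i = a_i*p_{i-1} + p_{i-2}, q_i = a_i*q_{i-1} + q_{i-2} with p_{-2}=0, p_{-1}=1, q_{-2}=1, q_{-1}=0:
  i=0: a_0=2, p_0 = 2*1 + 0 = 2, q_0 = 2*0 + 1 = 1.
  i=1: a_1=5, p_1 = 5*2 + 1 = 11, q_1 = 5*1 + 0 = 5.
  i=2: a_2=2, p_2 = 2*11 + 2 = 24, q_2 = 2*5 + 1 = 11.
  i=3: a_3=2, p_3 = 2*24 + 11 = 59, q_3 = 2*11 + 5 = 27.

2/1, 11/5, 24/11, 59/27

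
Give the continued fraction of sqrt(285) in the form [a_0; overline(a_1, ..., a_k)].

[16; overline(1, 7, 2, 7, 1, 32)]

Write x_i = (sqrt(285) + m_i)/d_i with (m_0, d_0) = (0, 1). a_0 = floor(sqrt(285)) = 16, since 16^2 = 256 <= 285 < 289 = 17^2.
Iterate m_{i+1} = d_i*a_i - m_i, d_{i+1} = (285 - m_{i+1}^2)/d_i, a_{i+1} = floor((a_0 + m_{i+1})/d_{i+1}):
  m_1 = 1*16 - 0 = 16, d_1 = (285 - 16^2)/1 = 29/1 = 29, a_1 = floor((16 + 16)/29) = 1.
  m_2 = 29*1 - 16 = 13, d_2 = (285 - 13^2)/29 = 116/29 = 4, a_2 = floor((16 + 13)/4) = 7.
  m_3 = 4*7 - 13 = 15, d_3 = (285 - 15^2)/4 = 60/4 = 15, a_3 = floor((16 + 15)/15) = 2.
  m_4 = 15*2 - 15 = 15, d_4 = (285 - 15^2)/15 = 60/15 = 4, a_4 = floor((16 + 15)/4) = 7.
  m_5 = 4*7 - 15 = 13, d_5 = (285 - 13^2)/4 = 116/4 = 29, a_5 = floor((16 + 13)/29) = 1.
  m_6 = 29*1 - 13 = 16, d_6 = (285 - 16^2)/29 = 29/29 = 1, a_6 = floor((16 + 16)/1) = 32.
  m_7 = 1*32 - 16 = 16, d_7 = (285 - 16^2)/1 = 29/1 = 29: (m_7, d_7) = (m_1, d_1) = (16, 29), so from here the quotients repeat a_1, ..., a_6; the period length is 6.
Hence the expansion of sqrt(285) is a_0 = 16 followed by the repeating block 1, 7, 2, 7, 1, 32 (period 6).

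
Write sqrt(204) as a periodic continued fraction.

[14; (3, 1, 1, 6, 1, 1, 3, 28)]

Write x_i = (sqrt(204) + m_i)/d_i with (m_0, d_0) = (0, 1). a_0 = floor(sqrt(204)) = 14, since 14^2 = 196 <= 204 < 225 = 15^2.
Iterate m_{i+1} = d_i*a_i - m_i, d_{i+1} = (204 - m_{i+1}^2)/d_i, a_{i+1} = floor((a_0 + m_{i+1})/d_{i+1}):
  m_1 = 1*14 - 0 = 14, d_1 = (204 - 14^2)/1 = 8/1 = 8, a_1 = floor((14 + 14)/8) = 3.
  m_2 = 8*3 - 14 = 10, d_2 = (204 - 10^2)/8 = 104/8 = 13, a_2 = floor((14 + 10)/13) = 1.
  m_3 = 13*1 - 10 = 3, d_3 = (204 - 3^2)/13 = 195/13 = 15, a_3 = floor((14 + 3)/15) = 1.
  m_4 = 15*1 - 3 = 12, d_4 = (204 - 12^2)/15 = 60/15 = 4, a_4 = floor((14 + 12)/4) = 6.
  m_5 = 4*6 - 12 = 12, d_5 = (204 - 12^2)/4 = 60/4 = 15, a_5 = floor((14 + 12)/15) = 1.
  m_6 = 15*1 - 12 = 3, d_6 = (204 - 3^2)/15 = 195/15 = 13, a_6 = floor((14 + 3)/13) = 1.
  m_7 = 13*1 - 3 = 10, d_7 = (204 - 10^2)/13 = 104/13 = 8, a_7 = floor((14 + 10)/8) = 3.
  m_8 = 8*3 - 10 = 14, d_8 = (204 - 14^2)/8 = 8/8 = 1, a_8 = floor((14 + 14)/1) = 28.
  m_9 = 1*28 - 14 = 14, d_9 = (204 - 14^2)/1 = 8/1 = 8: (m_9, d_9) = (m_1, d_1) = (14, 8), so from here the quotients repeat a_1, ..., a_8; the period length is 8.
Hence the expansion of sqrt(204) is a_0 = 14 followed by the repeating block 3, 1, 1, 6, 1, 1, 3, 28 (period 8).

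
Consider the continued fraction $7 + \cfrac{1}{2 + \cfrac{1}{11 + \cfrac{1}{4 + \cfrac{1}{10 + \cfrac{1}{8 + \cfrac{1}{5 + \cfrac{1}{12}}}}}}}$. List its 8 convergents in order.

7/1, 15/2, 172/23, 703/94, 7202/963, 58319/7798, 298797/39953, 3643883/487234

Using the convergent recurrence p_i = a_i*p_{i-1} + p_{i-2}, q_i = a_i*q_{i-1} + q_{i-2} with p_{-2}=0, p_{-1}=1, q_{-2}=1, q_{-1}=0:
  i=0: a_0=7, p_0 = 7*1 + 0 = 7, q_0 = 7*0 + 1 = 1.
  i=1: a_1=2, p_1 = 2*7 + 1 = 15, q_1 = 2*1 + 0 = 2.
  i=2: a_2=11, p_2 = 11*15 + 7 = 172, q_2 = 11*2 + 1 = 23.
  i=3: a_3=4, p_3 = 4*172 + 15 = 703, q_3 = 4*23 + 2 = 94.
  i=4: a_4=10, p_4 = 10*703 + 172 = 7202, q_4 = 10*94 + 23 = 963.
  i=5: a_5=8, p_5 = 8*7202 + 703 = 58319, q_5 = 8*963 + 94 = 7798.
  i=6: a_6=5, p_6 = 5*58319 + 7202 = 298797, q_6 = 5*7798 + 963 = 39953.
  i=7: a_7=12, p_7 = 12*298797 + 58319 = 3643883, q_7 = 12*39953 + 7798 = 487234.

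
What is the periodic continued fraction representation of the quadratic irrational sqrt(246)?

Write x_i = (sqrt(246) + m_i)/d_i with (m_0, d_0) = (0, 1). a_0 = floor(sqrt(246)) = 15, since 15^2 = 225 <= 246 < 256 = 16^2.
Iterate m_{i+1} = d_i*a_i - m_i, d_{i+1} = (246 - m_{i+1}^2)/d_i, a_{i+1} = floor((a_0 + m_{i+1})/d_{i+1}):
  m_1 = 1*15 - 0 = 15, d_1 = (246 - 15^2)/1 = 21/1 = 21, a_1 = floor((15 + 15)/21) = 1.
  m_2 = 21*1 - 15 = 6, d_2 = (246 - 6^2)/21 = 210/21 = 10, a_2 = floor((15 + 6)/10) = 2.
  m_3 = 10*2 - 6 = 14, d_3 = (246 - 14^2)/10 = 50/10 = 5, a_3 = floor((15 + 14)/5) = 5.
  m_4 = 5*5 - 14 = 11, d_4 = (246 - 11^2)/5 = 125/5 = 25, a_4 = floor((15 + 11)/25) = 1.
  m_5 = 25*1 - 11 = 14, d_5 = (246 - 14^2)/25 = 50/25 = 2, a_5 = floor((15 + 14)/2) = 14.
  m_6 = 2*14 - 14 = 14, d_6 = (246 - 14^2)/2 = 50/2 = 25, a_6 = floor((15 + 14)/25) = 1.
  m_7 = 25*1 - 14 = 11, d_7 = (246 - 11^2)/25 = 125/25 = 5, a_7 = floor((15 + 11)/5) = 5.
  m_8 = 5*5 - 11 = 14, d_8 = (246 - 14^2)/5 = 50/5 = 10, a_8 = floor((15 + 14)/10) = 2.
  m_9 = 10*2 - 14 = 6, d_9 = (246 - 6^2)/10 = 210/10 = 21, a_9 = floor((15 + 6)/21) = 1.
  m_10 = 21*1 - 6 = 15, d_10 = (246 - 15^2)/21 = 21/21 = 1, a_10 = floor((15 + 15)/1) = 30.
  m_11 = 1*30 - 15 = 15, d_11 = (246 - 15^2)/1 = 21/1 = 21: (m_11, d_11) = (m_1, d_1) = (15, 21), so from here the quotients repeat a_1, ..., a_10; the period length is 10.
Hence the expansion of sqrt(246) is a_0 = 15 followed by the repeating block 1, 2, 5, 1, 14, 1, 5, 2, 1, 30 (period 10).

[15; (1, 2, 5, 1, 14, 1, 5, 2, 1, 30)]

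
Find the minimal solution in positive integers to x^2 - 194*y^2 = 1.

First expand sqrt(194) as a continued fraction. With x_i = (sqrt(194) + m_i)/d_i and (m_0, d_0) = (0, 1): a_0 = floor(sqrt(194)) = 13, since 13^2 = 169 <= 194 < 196 = 14^2.
Iterate m_{i+1} = d_i*a_i - m_i, d_{i+1} = (194 - m_{i+1}^2)/d_i, a_{i+1} = floor((a_0 + m_{i+1})/d_{i+1}):
  m_1 = 1*13 - 0 = 13, d_1 = (194 - 13^2)/1 = 25/1 = 25, a_1 = floor((13 + 13)/25) = 1.
  m_2 = 25*1 - 13 = 12, d_2 = (194 - 12^2)/25 = 50/25 = 2, a_2 = floor((13 + 12)/2) = 12.
  m_3 = 2*12 - 12 = 12, d_3 = (194 - 12^2)/2 = 50/2 = 25, a_3 = floor((13 + 12)/25) = 1.
  m_4 = 25*1 - 12 = 13, d_4 = (194 - 13^2)/25 = 25/25 = 1, a_4 = floor((13 + 13)/1) = 26.
  m_5 = 1*26 - 13 = 13, d_5 = (194 - 13^2)/1 = 25/1 = 25: (m_5, d_5) = (m_1, d_1) = (13, 25), so from here the quotients repeat a_1, ..., a_4; the period length is 4.
So sqrt(194) = [13; (1, 12, 1, 26)] with period length k = 4.
k is even, so the fundamental solution of x^2 - 194y^2 = 1 is (p_{k-1}, q_{k-1}) = (p_3, q_3); compute convergents through index 3.
Convergents (p_i = a_i*p_{i-1} + p_{i-2}, q_i = a_i*q_{i-1} + q_{i-2} with p_{-2}=0, p_{-1}=1, q_{-2}=1, q_{-1}=0):
  i=0: a_0=13, p_0 = 13*1 + 0 = 13, q_0 = 13*0 + 1 = 1.
  i=1: a_1=1, p_1 = 1*13 + 1 = 14, q_1 = 1*1 + 0 = 1.
  i=2: a_2=12, p_2 = 12*14 + 13 = 181, q_2 = 12*1 + 1 = 13.
  i=3: a_3=1, p_3 = 1*181 + 14 = 195, q_3 = 1*13 + 1 = 14.
Check: 195^2 - 194*14^2 = 38025 - 38024 = 1, so (x, y) = (195, 14) solves the equation, and by the theorem it is the least positive solution.

(x, y) = (195, 14)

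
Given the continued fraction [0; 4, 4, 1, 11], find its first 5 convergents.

0/1, 1/4, 4/17, 5/21, 59/248

Using the convergent recurrence p_i = a_i*p_{i-1} + p_{i-2}, q_i = a_i*q_{i-1} + q_{i-2} with p_{-2}=0, p_{-1}=1, q_{-2}=1, q_{-1}=0:
  i=0: a_0=0, p_0 = 0*1 + 0 = 0, q_0 = 0*0 + 1 = 1.
  i=1: a_1=4, p_1 = 4*0 + 1 = 1, q_1 = 4*1 + 0 = 4.
  i=2: a_2=4, p_2 = 4*1 + 0 = 4, q_2 = 4*4 + 1 = 17.
  i=3: a_3=1, p_3 = 1*4 + 1 = 5, q_3 = 1*17 + 4 = 21.
  i=4: a_4=11, p_4 = 11*5 + 4 = 59, q_4 = 11*21 + 17 = 248.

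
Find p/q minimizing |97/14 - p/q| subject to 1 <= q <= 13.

Expand x = 97/14 as a continued fraction with the Euclidean algorithm:
  97 = 6*14 + 13, so a_0 = 6.
  14 = 1*13 + 1, so a_1 = 1.
  13 = 13*1 + 0, so a_2 = 13.
so x = [6; 1, 13].
Convergents (p_i = a_i*p_{i-1} + p_{i-2}, q_i = a_i*q_{i-1} + q_{i-2} with p_{-2}=0, p_{-1}=1, q_{-2}=1, q_{-1}=0), until the denominator exceeds 13:
  i=0: a_0=6, p_0 = 6*1 + 0 = 6, q_0 = 6*0 + 1 = 1.
  i=1: a_1=1, p_1 = 1*6 + 1 = 7, q_1 = 1*1 + 0 = 1.
  i=2: a_2=13, p_2 = 13*7 + 6 = 97, q_2 = 13*1 + 1 = 14.
q_2 = 14 > 13, so the last convergent with denominator <= 13 is p_1/q_1 = 7/1.
The closest fraction with denominator <= 13 is either p_1/q_1 or the intermediate fraction (k*p_1 + p_0)/(k*q_1 + q_0) with the largest k >= 1 whose denominator stays <= 13; these approach x as k grows, and every other convergent or intermediate fraction in range is farther away.
Largest k: floor((13 - q_0)/q_1) = floor((13 - 1)/1) = 12.
That gives (12*7 + 6)/(12*1 + 1) = 90/13.
Compare the errors: |x - 7/1| = |97*1 - 7*14|/(14*1) = 1/14, and |x - 90/13| = |97*13 - 90*14|/(14*13) = 1/182.
Cross-multiplying, 1*14 = 14 < 182 = 1*182, so 1/182 is smaller: the intermediate fraction 90/13 is closer to x than 7/1.

90/13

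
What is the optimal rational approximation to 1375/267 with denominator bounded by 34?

103/20

Expand x = 1375/267 as a continued fraction with the Euclidean algorithm:
  1375 = 5*267 + 40, so a_0 = 5.
  267 = 6*40 + 27, so a_1 = 6.
  40 = 1*27 + 13, so a_2 = 1.
  27 = 2*13 + 1, so a_3 = 2.
  13 = 13*1 + 0, so a_4 = 13.
so x = [5; 6, 1, 2, 13].
Convergents (p_i = a_i*p_{i-1} + p_{i-2}, q_i = a_i*q_{i-1} + q_{i-2} with p_{-2}=0, p_{-1}=1, q_{-2}=1, q_{-1}=0), until the denominator exceeds 34:
  i=0: a_0=5, p_0 = 5*1 + 0 = 5, q_0 = 5*0 + 1 = 1.
  i=1: a_1=6, p_1 = 6*5 + 1 = 31, q_1 = 6*1 + 0 = 6.
  i=2: a_2=1, p_2 = 1*31 + 5 = 36, q_2 = 1*6 + 1 = 7.
  i=3: a_3=2, p_3 = 2*36 + 31 = 103, q_3 = 2*7 + 6 = 20.
  i=4: a_4=13, p_4 = 13*103 + 36 = 1375, q_4 = 13*20 + 7 = 267.
q_4 = 267 > 34, so the last convergent with denominator <= 34 is p_3/q_3 = 103/20.
The closest fraction with denominator <= 34 is either p_3/q_3 or the intermediate fraction (k*p_3 + p_2)/(k*q_3 + q_2) with the largest k >= 1 whose denominator stays <= 34; these approach x as k grows, and every other convergent or intermediate fraction in range is farther away.
Largest k: floor((34 - q_2)/q_3) = floor((34 - 7)/20) = 1.
That gives (1*103 + 36)/(1*20 + 7) = 139/27.
Compare the errors: |x - 103/20| = |1375*20 - 103*267|/(267*20) = 1/5340, and |x - 139/27| = |1375*27 - 139*267|/(267*27) = 12/7209.
Cross-multiplying, 1*7209 = 7209 < 64080 = 12*5340, so 1/5340 is smaller: the convergent 103/20 is closer to x than 139/27.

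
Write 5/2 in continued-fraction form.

Run the Euclidean algorithm on 5 and 2; the successive quotients are the partial quotients a_0, a_1, ... (each step inverts the fractional part left over by the previous one):
  5 = 2*2 + 1, so a_0 = 2.
  2 = 2*1 + 0, so a_1 = 2.
The remainder reaches 0 after 2 divisions, so the expansion has 2 partial quotients, read off in order.

[2; 2]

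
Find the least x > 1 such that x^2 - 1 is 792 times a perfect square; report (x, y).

(x, y) = (197, 7)

First expand sqrt(792) as a continued fraction. With x_i = (sqrt(792) + m_i)/d_i and (m_0, d_0) = (0, 1): a_0 = floor(sqrt(792)) = 28, since 28^2 = 784 <= 792 < 841 = 29^2.
Iterate m_{i+1} = d_i*a_i - m_i, d_{i+1} = (792 - m_{i+1}^2)/d_i, a_{i+1} = floor((a_0 + m_{i+1})/d_{i+1}):
  m_1 = 1*28 - 0 = 28, d_1 = (792 - 28^2)/1 = 8/1 = 8, a_1 = floor((28 + 28)/8) = 7.
  m_2 = 8*7 - 28 = 28, d_2 = (792 - 28^2)/8 = 8/8 = 1, a_2 = floor((28 + 28)/1) = 56.
  m_3 = 1*56 - 28 = 28, d_3 = (792 - 28^2)/1 = 8/1 = 8: (m_3, d_3) = (m_1, d_1) = (28, 8), so from here the quotients repeat a_1, a_2; the period length is 2.
So sqrt(792) = [28; (7, 56)] with period length k = 2.
k is even, so the fundamental solution of x^2 - 792y^2 = 1 is (p_{k-1}, q_{k-1}) = (p_1, q_1); compute convergents through index 1.
Convergents (p_i = a_i*p_{i-1} + p_{i-2}, q_i = a_i*q_{i-1} + q_{i-2} with p_{-2}=0, p_{-1}=1, q_{-2}=1, q_{-1}=0):
  i=0: a_0=28, p_0 = 28*1 + 0 = 28, q_0 = 28*0 + 1 = 1.
  i=1: a_1=7, p_1 = 7*28 + 1 = 197, q_1 = 7*1 + 0 = 7.
Check: 197^2 - 792*7^2 = 38809 - 38808 = 1, so (x, y) = (197, 7) solves the equation, and by the theorem it is the least positive solution.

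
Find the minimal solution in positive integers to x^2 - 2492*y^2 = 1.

First expand sqrt(2492) as a continued fraction. With x_i = (sqrt(2492) + m_i)/d_i and (m_0, d_0) = (0, 1): a_0 = floor(sqrt(2492)) = 49, since 49^2 = 2401 <= 2492 < 2500 = 50^2.
Iterate m_{i+1} = d_i*a_i - m_i, d_{i+1} = (2492 - m_{i+1}^2)/d_i, a_{i+1} = floor((a_0 + m_{i+1})/d_{i+1}):
  m_1 = 1*49 - 0 = 49, d_1 = (2492 - 49^2)/1 = 91/1 = 91, a_1 = floor((49 + 49)/91) = 1.
  m_2 = 91*1 - 49 = 42, d_2 = (2492 - 42^2)/91 = 728/91 = 8, a_2 = floor((49 + 42)/8) = 11.
  m_3 = 8*11 - 42 = 46, d_3 = (2492 - 46^2)/8 = 376/8 = 47, a_3 = floor((49 + 46)/47) = 2.
  m_4 = 47*2 - 46 = 48, d_4 = (2492 - 48^2)/47 = 188/47 = 4, a_4 = floor((49 + 48)/4) = 24.
  m_5 = 4*24 - 48 = 48, d_5 = (2492 - 48^2)/4 = 188/4 = 47, a_5 = floor((49 + 48)/47) = 2.
  m_6 = 47*2 - 48 = 46, d_6 = (2492 - 46^2)/47 = 376/47 = 8, a_6 = floor((49 + 46)/8) = 11.
  m_7 = 8*11 - 46 = 42, d_7 = (2492 - 42^2)/8 = 728/8 = 91, a_7 = floor((49 + 42)/91) = 1.
  m_8 = 91*1 - 42 = 49, d_8 = (2492 - 49^2)/91 = 91/91 = 1, a_8 = floor((49 + 49)/1) = 98.
  m_9 = 1*98 - 49 = 49, d_9 = (2492 - 49^2)/1 = 91/1 = 91: (m_9, d_9) = (m_1, d_1) = (49, 91), so from here the quotients repeat a_1, ..., a_8; the period length is 8.
So sqrt(2492) = [49; (1, 11, 2, 24, 2, 11, 1, 98)] with period length k = 8.
k is even, so the fundamental solution of x^2 - 2492y^2 = 1 is (p_{k-1}, q_{k-1}) = (p_7, q_7); compute convergents through index 7.
Convergents (p_i = a_i*p_{i-1} + p_{i-2}, q_i = a_i*q_{i-1} + q_{i-2} with p_{-2}=0, p_{-1}=1, q_{-2}=1, q_{-1}=0):
  i=0: a_0=49, p_0 = 49*1 + 0 = 49, q_0 = 49*0 + 1 = 1.
  i=1: a_1=1, p_1 = 1*49 + 1 = 50, q_1 = 1*1 + 0 = 1.
  i=2: a_2=11, p_2 = 11*50 + 49 = 599, q_2 = 11*1 + 1 = 12.
  i=3: a_3=2, p_3 = 2*599 + 50 = 1248, q_3 = 2*12 + 1 = 25.
  i=4: a_4=24, p_4 = 24*1248 + 599 = 30551, q_4 = 24*25 + 12 = 612.
  i=5: a_5=2, p_5 = 2*30551 + 1248 = 62350, q_5 = 2*612 + 25 = 1249.
  i=6: a_6=11, p_6 = 11*62350 + 30551 = 716401, q_6 = 11*1249 + 612 = 14351.
  i=7: a_7=1, p_7 = 1*716401 + 62350 = 778751, q_7 = 1*14351 + 1249 = 15600.
Check: 778751^2 - 2492*15600^2 = 606453120001 - 606453120000 = 1, so (x, y) = (778751, 15600) solves the equation, and by the theorem it is the least positive solution.

(x, y) = (778751, 15600)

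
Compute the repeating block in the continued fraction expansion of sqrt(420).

[20; (2, 40)]

Write x_i = (sqrt(420) + m_i)/d_i with (m_0, d_0) = (0, 1). a_0 = floor(sqrt(420)) = 20, since 20^2 = 400 <= 420 < 441 = 21^2.
Iterate m_{i+1} = d_i*a_i - m_i, d_{i+1} = (420 - m_{i+1}^2)/d_i, a_{i+1} = floor((a_0 + m_{i+1})/d_{i+1}):
  m_1 = 1*20 - 0 = 20, d_1 = (420 - 20^2)/1 = 20/1 = 20, a_1 = floor((20 + 20)/20) = 2.
  m_2 = 20*2 - 20 = 20, d_2 = (420 - 20^2)/20 = 20/20 = 1, a_2 = floor((20 + 20)/1) = 40.
  m_3 = 1*40 - 20 = 20, d_3 = (420 - 20^2)/1 = 20/1 = 20: (m_3, d_3) = (m_1, d_1) = (20, 20), so from here the quotients repeat a_1, a_2; the period length is 2.
Hence the expansion of sqrt(420) is a_0 = 20 followed by the repeating block 2, 40 (period 2).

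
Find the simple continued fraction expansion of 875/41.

[21; 2, 1, 13]

Run the Euclidean algorithm on 875 and 41; the successive quotients are the partial quotients a_0, a_1, ... (each step inverts the fractional part left over by the previous one):
  875 = 21*41 + 14, so a_0 = 21.
  41 = 2*14 + 13, so a_1 = 2.
  14 = 1*13 + 1, so a_2 = 1.
  13 = 13*1 + 0, so a_3 = 13.
The remainder reaches 0 after 4 divisions, so the expansion has 4 partial quotients, read off in order.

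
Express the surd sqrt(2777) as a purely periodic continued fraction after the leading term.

Write x_i = (sqrt(2777) + m_i)/d_i with (m_0, d_0) = (0, 1). a_0 = floor(sqrt(2777)) = 52, since 52^2 = 2704 <= 2777 < 2809 = 53^2.
Iterate m_{i+1} = d_i*a_i - m_i, d_{i+1} = (2777 - m_{i+1}^2)/d_i, a_{i+1} = floor((a_0 + m_{i+1})/d_{i+1}):
  m_1 = 1*52 - 0 = 52, d_1 = (2777 - 52^2)/1 = 73/1 = 73, a_1 = floor((52 + 52)/73) = 1.
  m_2 = 73*1 - 52 = 21, d_2 = (2777 - 21^2)/73 = 2336/73 = 32, a_2 = floor((52 + 21)/32) = 2.
  m_3 = 32*2 - 21 = 43, d_3 = (2777 - 43^2)/32 = 928/32 = 29, a_3 = floor((52 + 43)/29) = 3.
  m_4 = 29*3 - 43 = 44, d_4 = (2777 - 44^2)/29 = 841/29 = 29, a_4 = floor((52 + 44)/29) = 3.
  m_5 = 29*3 - 44 = 43, d_5 = (2777 - 43^2)/29 = 928/29 = 32, a_5 = floor((52 + 43)/32) = 2.
  m_6 = 32*2 - 43 = 21, d_6 = (2777 - 21^2)/32 = 2336/32 = 73, a_6 = floor((52 + 21)/73) = 1.
  m_7 = 73*1 - 21 = 52, d_7 = (2777 - 52^2)/73 = 73/73 = 1, a_7 = floor((52 + 52)/1) = 104.
  m_8 = 1*104 - 52 = 52, d_8 = (2777 - 52^2)/1 = 73/1 = 73: (m_8, d_8) = (m_1, d_1) = (52, 73), so from here the quotients repeat a_1, ..., a_7; the period length is 7.
Hence the expansion of sqrt(2777) is a_0 = 52 followed by the repeating block 1, 2, 3, 3, 2, 1, 104 (period 7).

[52; (1, 2, 3, 3, 2, 1, 104)]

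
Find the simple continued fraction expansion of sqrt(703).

[26; (1, 1, 17, 5, 1, 5, 17, 1, 1, 52)]

Write x_i = (sqrt(703) + m_i)/d_i with (m_0, d_0) = (0, 1). a_0 = floor(sqrt(703)) = 26, since 26^2 = 676 <= 703 < 729 = 27^2.
Iterate m_{i+1} = d_i*a_i - m_i, d_{i+1} = (703 - m_{i+1}^2)/d_i, a_{i+1} = floor((a_0 + m_{i+1})/d_{i+1}):
  m_1 = 1*26 - 0 = 26, d_1 = (703 - 26^2)/1 = 27/1 = 27, a_1 = floor((26 + 26)/27) = 1.
  m_2 = 27*1 - 26 = 1, d_2 = (703 - 1^2)/27 = 702/27 = 26, a_2 = floor((26 + 1)/26) = 1.
  m_3 = 26*1 - 1 = 25, d_3 = (703 - 25^2)/26 = 78/26 = 3, a_3 = floor((26 + 25)/3) = 17.
  m_4 = 3*17 - 25 = 26, d_4 = (703 - 26^2)/3 = 27/3 = 9, a_4 = floor((26 + 26)/9) = 5.
  m_5 = 9*5 - 26 = 19, d_5 = (703 - 19^2)/9 = 342/9 = 38, a_5 = floor((26 + 19)/38) = 1.
  m_6 = 38*1 - 19 = 19, d_6 = (703 - 19^2)/38 = 342/38 = 9, a_6 = floor((26 + 19)/9) = 5.
  m_7 = 9*5 - 19 = 26, d_7 = (703 - 26^2)/9 = 27/9 = 3, a_7 = floor((26 + 26)/3) = 17.
  m_8 = 3*17 - 26 = 25, d_8 = (703 - 25^2)/3 = 78/3 = 26, a_8 = floor((26 + 25)/26) = 1.
  m_9 = 26*1 - 25 = 1, d_9 = (703 - 1^2)/26 = 702/26 = 27, a_9 = floor((26 + 1)/27) = 1.
  m_10 = 27*1 - 1 = 26, d_10 = (703 - 26^2)/27 = 27/27 = 1, a_10 = floor((26 + 26)/1) = 52.
  m_11 = 1*52 - 26 = 26, d_11 = (703 - 26^2)/1 = 27/1 = 27: (m_11, d_11) = (m_1, d_1) = (26, 27), so from here the quotients repeat a_1, ..., a_10; the period length is 10.
Hence the expansion of sqrt(703) is a_0 = 26 followed by the repeating block 1, 1, 17, 5, 1, 5, 17, 1, 1, 52 (period 10).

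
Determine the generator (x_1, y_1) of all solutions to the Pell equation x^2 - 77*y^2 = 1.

(x, y) = (351, 40)

First expand sqrt(77) as a continued fraction. With x_i = (sqrt(77) + m_i)/d_i and (m_0, d_0) = (0, 1): a_0 = floor(sqrt(77)) = 8, since 8^2 = 64 <= 77 < 81 = 9^2.
Iterate m_{i+1} = d_i*a_i - m_i, d_{i+1} = (77 - m_{i+1}^2)/d_i, a_{i+1} = floor((a_0 + m_{i+1})/d_{i+1}):
  m_1 = 1*8 - 0 = 8, d_1 = (77 - 8^2)/1 = 13/1 = 13, a_1 = floor((8 + 8)/13) = 1.
  m_2 = 13*1 - 8 = 5, d_2 = (77 - 5^2)/13 = 52/13 = 4, a_2 = floor((8 + 5)/4) = 3.
  m_3 = 4*3 - 5 = 7, d_3 = (77 - 7^2)/4 = 28/4 = 7, a_3 = floor((8 + 7)/7) = 2.
  m_4 = 7*2 - 7 = 7, d_4 = (77 - 7^2)/7 = 28/7 = 4, a_4 = floor((8 + 7)/4) = 3.
  m_5 = 4*3 - 7 = 5, d_5 = (77 - 5^2)/4 = 52/4 = 13, a_5 = floor((8 + 5)/13) = 1.
  m_6 = 13*1 - 5 = 8, d_6 = (77 - 8^2)/13 = 13/13 = 1, a_6 = floor((8 + 8)/1) = 16.
  m_7 = 1*16 - 8 = 8, d_7 = (77 - 8^2)/1 = 13/1 = 13: (m_7, d_7) = (m_1, d_1) = (8, 13), so from here the quotients repeat a_1, ..., a_6; the period length is 6.
So sqrt(77) = [8; (1, 3, 2, 3, 1, 16)] with period length k = 6.
k is even, so the fundamental solution of x^2 - 77y^2 = 1 is (p_{k-1}, q_{k-1}) = (p_5, q_5); compute convergents through index 5.
Convergents (p_i = a_i*p_{i-1} + p_{i-2}, q_i = a_i*q_{i-1} + q_{i-2} with p_{-2}=0, p_{-1}=1, q_{-2}=1, q_{-1}=0):
  i=0: a_0=8, p_0 = 8*1 + 0 = 8, q_0 = 8*0 + 1 = 1.
  i=1: a_1=1, p_1 = 1*8 + 1 = 9, q_1 = 1*1 + 0 = 1.
  i=2: a_2=3, p_2 = 3*9 + 8 = 35, q_2 = 3*1 + 1 = 4.
  i=3: a_3=2, p_3 = 2*35 + 9 = 79, q_3 = 2*4 + 1 = 9.
  i=4: a_4=3, p_4 = 3*79 + 35 = 272, q_4 = 3*9 + 4 = 31.
  i=5: a_5=1, p_5 = 1*272 + 79 = 351, q_5 = 1*31 + 9 = 40.
Check: 351^2 - 77*40^2 = 123201 - 123200 = 1, so (x, y) = (351, 40) solves the equation, and by the theorem it is the least positive solution.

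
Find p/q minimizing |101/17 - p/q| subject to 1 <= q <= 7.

6/1

Expand x = 101/17 as a continued fraction with the Euclidean algorithm:
  101 = 5*17 + 16, so a_0 = 5.
  17 = 1*16 + 1, so a_1 = 1.
  16 = 16*1 + 0, so a_2 = 16.
so x = [5; 1, 16].
Convergents (p_i = a_i*p_{i-1} + p_{i-2}, q_i = a_i*q_{i-1} + q_{i-2} with p_{-2}=0, p_{-1}=1, q_{-2}=1, q_{-1}=0), until the denominator exceeds 7:
  i=0: a_0=5, p_0 = 5*1 + 0 = 5, q_0 = 5*0 + 1 = 1.
  i=1: a_1=1, p_1 = 1*5 + 1 = 6, q_1 = 1*1 + 0 = 1.
  i=2: a_2=16, p_2 = 16*6 + 5 = 101, q_2 = 16*1 + 1 = 17.
q_2 = 17 > 7, so the last convergent with denominator <= 7 is p_1/q_1 = 6/1.
The closest fraction with denominator <= 7 is either p_1/q_1 or the intermediate fraction (k*p_1 + p_0)/(k*q_1 + q_0) with the largest k >= 1 whose denominator stays <= 7; these approach x as k grows, and every other convergent or intermediate fraction in range is farther away.
Largest k: floor((7 - q_0)/q_1) = floor((7 - 1)/1) = 6.
That gives (6*6 + 5)/(6*1 + 1) = 41/7.
Compare the errors: |x - 6/1| = |101*1 - 6*17|/(17*1) = 1/17, and |x - 41/7| = |101*7 - 41*17|/(17*7) = 10/119.
Cross-multiplying, 1*119 = 119 < 170 = 10*17, so 1/17 is smaller: the convergent 6/1 is closer to x than 41/7.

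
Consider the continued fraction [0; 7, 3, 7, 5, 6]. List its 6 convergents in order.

0/1, 1/7, 3/22, 22/161, 113/827, 700/5123

Using the convergent recurrence p_i = a_i*p_{i-1} + p_{i-2}, q_i = a_i*q_{i-1} + q_{i-2} with p_{-2}=0, p_{-1}=1, q_{-2}=1, q_{-1}=0:
  i=0: a_0=0, p_0 = 0*1 + 0 = 0, q_0 = 0*0 + 1 = 1.
  i=1: a_1=7, p_1 = 7*0 + 1 = 1, q_1 = 7*1 + 0 = 7.
  i=2: a_2=3, p_2 = 3*1 + 0 = 3, q_2 = 3*7 + 1 = 22.
  i=3: a_3=7, p_3 = 7*3 + 1 = 22, q_3 = 7*22 + 7 = 161.
  i=4: a_4=5, p_4 = 5*22 + 3 = 113, q_4 = 5*161 + 22 = 827.
  i=5: a_5=6, p_5 = 6*113 + 22 = 700, q_5 = 6*827 + 161 = 5123.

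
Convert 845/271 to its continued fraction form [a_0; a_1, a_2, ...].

Run the Euclidean algorithm on 845 and 271; the successive quotients are the partial quotients a_0, a_1, ... (each step inverts the fractional part left over by the previous one):
  845 = 3*271 + 32, so a_0 = 3.
  271 = 8*32 + 15, so a_1 = 8.
  32 = 2*15 + 2, so a_2 = 2.
  15 = 7*2 + 1, so a_3 = 7.
  2 = 2*1 + 0, so a_4 = 2.
The remainder reaches 0 after 5 divisions, so the expansion has 5 partial quotients, read off in order.

[3; 8, 2, 7, 2]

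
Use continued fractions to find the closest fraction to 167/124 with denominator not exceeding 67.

66/49

Expand x = 167/124 as a continued fraction with the Euclidean algorithm:
  167 = 1*124 + 43, so a_0 = 1.
  124 = 2*43 + 38, so a_1 = 2.
  43 = 1*38 + 5, so a_2 = 1.
  38 = 7*5 + 3, so a_3 = 7.
  5 = 1*3 + 2, so a_4 = 1.
  3 = 1*2 + 1, so a_5 = 1.
  2 = 2*1 + 0, so a_6 = 2.
so x = [1; 2, 1, 7, 1, 1, 2].
Convergents (p_i = a_i*p_{i-1} + p_{i-2}, q_i = a_i*q_{i-1} + q_{i-2} with p_{-2}=0, p_{-1}=1, q_{-2}=1, q_{-1}=0), until the denominator exceeds 67:
  i=0: a_0=1, p_0 = 1*1 + 0 = 1, q_0 = 1*0 + 1 = 1.
  i=1: a_1=2, p_1 = 2*1 + 1 = 3, q_1 = 2*1 + 0 = 2.
  i=2: a_2=1, p_2 = 1*3 + 1 = 4, q_2 = 1*2 + 1 = 3.
  i=3: a_3=7, p_3 = 7*4 + 3 = 31, q_3 = 7*3 + 2 = 23.
  i=4: a_4=1, p_4 = 1*31 + 4 = 35, q_4 = 1*23 + 3 = 26.
  i=5: a_5=1, p_5 = 1*35 + 31 = 66, q_5 = 1*26 + 23 = 49.
  i=6: a_6=2, p_6 = 2*66 + 35 = 167, q_6 = 2*49 + 26 = 124.
q_6 = 124 > 67, so the last convergent with denominator <= 67 is p_5/q_5 = 66/49.
The closest fraction with denominator <= 67 is either p_5/q_5 or the intermediate fraction (k*p_5 + p_4)/(k*q_5 + q_4) with the largest k >= 1 whose denominator stays <= 67; these approach x as k grows, and every other convergent or intermediate fraction in range is farther away.
Largest k: floor((67 - q_4)/q_5) = floor((67 - 26)/49) = 0.
Since k = 0, no intermediate fraction beyond p_5/q_5 has denominator <= 67, so the convergent 66/49 is the closest (its error is |167*49 - 66*124|/(124*49) = 1/6076).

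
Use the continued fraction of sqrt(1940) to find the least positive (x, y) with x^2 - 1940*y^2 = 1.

First expand sqrt(1940) as a continued fraction. With x_i = (sqrt(1940) + m_i)/d_i and (m_0, d_0) = (0, 1): a_0 = floor(sqrt(1940)) = 44, since 44^2 = 1936 <= 1940 < 2025 = 45^2.
Iterate m_{i+1} = d_i*a_i - m_i, d_{i+1} = (1940 - m_{i+1}^2)/d_i, a_{i+1} = floor((a_0 + m_{i+1})/d_{i+1}):
  m_1 = 1*44 - 0 = 44, d_1 = (1940 - 44^2)/1 = 4/1 = 4, a_1 = floor((44 + 44)/4) = 22.
  m_2 = 4*22 - 44 = 44, d_2 = (1940 - 44^2)/4 = 4/4 = 1, a_2 = floor((44 + 44)/1) = 88.
  m_3 = 1*88 - 44 = 44, d_3 = (1940 - 44^2)/1 = 4/1 = 4: (m_3, d_3) = (m_1, d_1) = (44, 4), so from here the quotients repeat a_1, a_2; the period length is 2.
So sqrt(1940) = [44; (22, 88)] with period length k = 2.
k is even, so the fundamental solution of x^2 - 1940y^2 = 1 is (p_{k-1}, q_{k-1}) = (p_1, q_1); compute convergents through index 1.
Convergents (p_i = a_i*p_{i-1} + p_{i-2}, q_i = a_i*q_{i-1} + q_{i-2} with p_{-2}=0, p_{-1}=1, q_{-2}=1, q_{-1}=0):
  i=0: a_0=44, p_0 = 44*1 + 0 = 44, q_0 = 44*0 + 1 = 1.
  i=1: a_1=22, p_1 = 22*44 + 1 = 969, q_1 = 22*1 + 0 = 22.
Check: 969^2 - 1940*22^2 = 938961 - 938960 = 1, so (x, y) = (969, 22) solves the equation, and by the theorem it is the least positive solution.

(x, y) = (969, 22)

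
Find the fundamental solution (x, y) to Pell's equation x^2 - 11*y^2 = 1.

(x, y) = (10, 3)

First expand sqrt(11) as a continued fraction. With x_i = (sqrt(11) + m_i)/d_i and (m_0, d_0) = (0, 1): a_0 = floor(sqrt(11)) = 3, since 3^2 = 9 <= 11 < 16 = 4^2.
Iterate m_{i+1} = d_i*a_i - m_i, d_{i+1} = (11 - m_{i+1}^2)/d_i, a_{i+1} = floor((a_0 + m_{i+1})/d_{i+1}):
  m_1 = 1*3 - 0 = 3, d_1 = (11 - 3^2)/1 = 2/1 = 2, a_1 = floor((3 + 3)/2) = 3.
  m_2 = 2*3 - 3 = 3, d_2 = (11 - 3^2)/2 = 2/2 = 1, a_2 = floor((3 + 3)/1) = 6.
  m_3 = 1*6 - 3 = 3, d_3 = (11 - 3^2)/1 = 2/1 = 2: (m_3, d_3) = (m_1, d_1) = (3, 2), so from here the quotients repeat a_1, a_2; the period length is 2.
So sqrt(11) = [3; (3, 6)] with period length k = 2.
k is even, so the fundamental solution of x^2 - 11y^2 = 1 is (p_{k-1}, q_{k-1}) = (p_1, q_1); compute convergents through index 1.
Convergents (p_i = a_i*p_{i-1} + p_{i-2}, q_i = a_i*q_{i-1} + q_{i-2} with p_{-2}=0, p_{-1}=1, q_{-2}=1, q_{-1}=0):
  i=0: a_0=3, p_0 = 3*1 + 0 = 3, q_0 = 3*0 + 1 = 1.
  i=1: a_1=3, p_1 = 3*3 + 1 = 10, q_1 = 3*1 + 0 = 3.
Check: 10^2 - 11*3^2 = 100 - 99 = 1, so (x, y) = (10, 3) solves the equation, and by the theorem it is the least positive solution.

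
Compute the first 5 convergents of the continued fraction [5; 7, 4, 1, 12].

5/1, 36/7, 149/29, 185/36, 2369/461

Using the convergent recurrence p_i = a_i*p_{i-1} + p_{i-2}, q_i = a_i*q_{i-1} + q_{i-2} with p_{-2}=0, p_{-1}=1, q_{-2}=1, q_{-1}=0:
  i=0: a_0=5, p_0 = 5*1 + 0 = 5, q_0 = 5*0 + 1 = 1.
  i=1: a_1=7, p_1 = 7*5 + 1 = 36, q_1 = 7*1 + 0 = 7.
  i=2: a_2=4, p_2 = 4*36 + 5 = 149, q_2 = 4*7 + 1 = 29.
  i=3: a_3=1, p_3 = 1*149 + 36 = 185, q_3 = 1*29 + 7 = 36.
  i=4: a_4=12, p_4 = 12*185 + 149 = 2369, q_4 = 12*36 + 29 = 461.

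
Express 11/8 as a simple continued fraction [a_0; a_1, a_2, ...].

Run the Euclidean algorithm on 11 and 8; the successive quotients are the partial quotients a_0, a_1, ... (each step inverts the fractional part left over by the previous one):
  11 = 1*8 + 3, so a_0 = 1.
  8 = 2*3 + 2, so a_1 = 2.
  3 = 1*2 + 1, so a_2 = 1.
  2 = 2*1 + 0, so a_3 = 2.
The remainder reaches 0 after 4 divisions, so the expansion has 4 partial quotients, read off in order.

[1; 2, 1, 2]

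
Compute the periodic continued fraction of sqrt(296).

[17; (4, 1, 7, 1, 4, 34)]

Write x_i = (sqrt(296) + m_i)/d_i with (m_0, d_0) = (0, 1). a_0 = floor(sqrt(296)) = 17, since 17^2 = 289 <= 296 < 324 = 18^2.
Iterate m_{i+1} = d_i*a_i - m_i, d_{i+1} = (296 - m_{i+1}^2)/d_i, a_{i+1} = floor((a_0 + m_{i+1})/d_{i+1}):
  m_1 = 1*17 - 0 = 17, d_1 = (296 - 17^2)/1 = 7/1 = 7, a_1 = floor((17 + 17)/7) = 4.
  m_2 = 7*4 - 17 = 11, d_2 = (296 - 11^2)/7 = 175/7 = 25, a_2 = floor((17 + 11)/25) = 1.
  m_3 = 25*1 - 11 = 14, d_3 = (296 - 14^2)/25 = 100/25 = 4, a_3 = floor((17 + 14)/4) = 7.
  m_4 = 4*7 - 14 = 14, d_4 = (296 - 14^2)/4 = 100/4 = 25, a_4 = floor((17 + 14)/25) = 1.
  m_5 = 25*1 - 14 = 11, d_5 = (296 - 11^2)/25 = 175/25 = 7, a_5 = floor((17 + 11)/7) = 4.
  m_6 = 7*4 - 11 = 17, d_6 = (296 - 17^2)/7 = 7/7 = 1, a_6 = floor((17 + 17)/1) = 34.
  m_7 = 1*34 - 17 = 17, d_7 = (296 - 17^2)/1 = 7/1 = 7: (m_7, d_7) = (m_1, d_1) = (17, 7), so from here the quotients repeat a_1, ..., a_6; the period length is 6.
Hence the expansion of sqrt(296) is a_0 = 17 followed by the repeating block 4, 1, 7, 1, 4, 34 (period 6).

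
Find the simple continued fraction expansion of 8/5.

[1; 1, 1, 2]

Run the Euclidean algorithm on 8 and 5; the successive quotients are the partial quotients a_0, a_1, ... (each step inverts the fractional part left over by the previous one):
  8 = 1*5 + 3, so a_0 = 1.
  5 = 1*3 + 2, so a_1 = 1.
  3 = 1*2 + 1, so a_2 = 1.
  2 = 2*1 + 0, so a_3 = 2.
The remainder reaches 0 after 4 divisions, so the expansion has 4 partial quotients, read off in order.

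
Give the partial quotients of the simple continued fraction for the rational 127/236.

Run the Euclidean algorithm on 127 and 236; the successive quotients are the partial quotients a_0, a_1, ... (each step inverts the fractional part left over by the previous one):
  127 = 0*236 + 127, so a_0 = 0.
  236 = 1*127 + 109, so a_1 = 1.
  127 = 1*109 + 18, so a_2 = 1.
  109 = 6*18 + 1, so a_3 = 6.
  18 = 18*1 + 0, so a_4 = 18.
The remainder reaches 0 after 5 divisions, so the expansion has 5 partial quotients, read off in order.

[0; 1, 1, 6, 18]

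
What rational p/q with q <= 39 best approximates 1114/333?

97/29

Expand x = 1114/333 as a continued fraction with the Euclidean algorithm:
  1114 = 3*333 + 115, so a_0 = 3.
  333 = 2*115 + 103, so a_1 = 2.
  115 = 1*103 + 12, so a_2 = 1.
  103 = 8*12 + 7, so a_3 = 8.
  12 = 1*7 + 5, so a_4 = 1.
  7 = 1*5 + 2, so a_5 = 1.
  5 = 2*2 + 1, so a_6 = 2.
  2 = 2*1 + 0, so a_7 = 2.
so x = [3; 2, 1, 8, 1, 1, 2, 2].
Convergents (p_i = a_i*p_{i-1} + p_{i-2}, q_i = a_i*q_{i-1} + q_{i-2} with p_{-2}=0, p_{-1}=1, q_{-2}=1, q_{-1}=0), until the denominator exceeds 39:
  i=0: a_0=3, p_0 = 3*1 + 0 = 3, q_0 = 3*0 + 1 = 1.
  i=1: a_1=2, p_1 = 2*3 + 1 = 7, q_1 = 2*1 + 0 = 2.
  i=2: a_2=1, p_2 = 1*7 + 3 = 10, q_2 = 1*2 + 1 = 3.
  i=3: a_3=8, p_3 = 8*10 + 7 = 87, q_3 = 8*3 + 2 = 26.
  i=4: a_4=1, p_4 = 1*87 + 10 = 97, q_4 = 1*26 + 3 = 29.
  i=5: a_5=1, p_5 = 1*97 + 87 = 184, q_5 = 1*29 + 26 = 55.
q_5 = 55 > 39, so the last convergent with denominator <= 39 is p_4/q_4 = 97/29.
The closest fraction with denominator <= 39 is either p_4/q_4 or the intermediate fraction (k*p_4 + p_3)/(k*q_4 + q_3) with the largest k >= 1 whose denominator stays <= 39; these approach x as k grows, and every other convergent or intermediate fraction in range is farther away.
Largest k: floor((39 - q_3)/q_4) = floor((39 - 26)/29) = 0.
Since k = 0, no intermediate fraction beyond p_4/q_4 has denominator <= 39, so the convergent 97/29 is the closest (its error is |1114*29 - 97*333|/(333*29) = 5/9657).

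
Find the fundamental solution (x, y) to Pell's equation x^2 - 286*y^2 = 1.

First expand sqrt(286) as a continued fraction. With x_i = (sqrt(286) + m_i)/d_i and (m_0, d_0) = (0, 1): a_0 = floor(sqrt(286)) = 16, since 16^2 = 256 <= 286 < 289 = 17^2.
Iterate m_{i+1} = d_i*a_i - m_i, d_{i+1} = (286 - m_{i+1}^2)/d_i, a_{i+1} = floor((a_0 + m_{i+1})/d_{i+1}):
  m_1 = 1*16 - 0 = 16, d_1 = (286 - 16^2)/1 = 30/1 = 30, a_1 = floor((16 + 16)/30) = 1.
  m_2 = 30*1 - 16 = 14, d_2 = (286 - 14^2)/30 = 90/30 = 3, a_2 = floor((16 + 14)/3) = 10.
  m_3 = 3*10 - 14 = 16, d_3 = (286 - 16^2)/3 = 30/3 = 10, a_3 = floor((16 + 16)/10) = 3.
  m_4 = 10*3 - 16 = 14, d_4 = (286 - 14^2)/10 = 90/10 = 9, a_4 = floor((16 + 14)/9) = 3.
  m_5 = 9*3 - 14 = 13, d_5 = (286 - 13^2)/9 = 117/9 = 13, a_5 = floor((16 + 13)/13) = 2.
  m_6 = 13*2 - 13 = 13, d_6 = (286 - 13^2)/13 = 117/13 = 9, a_6 = floor((16 + 13)/9) = 3.
  m_7 = 9*3 - 13 = 14, d_7 = (286 - 14^2)/9 = 90/9 = 10, a_7 = floor((16 + 14)/10) = 3.
  m_8 = 10*3 - 14 = 16, d_8 = (286 - 16^2)/10 = 30/10 = 3, a_8 = floor((16 + 16)/3) = 10.
  m_9 = 3*10 - 16 = 14, d_9 = (286 - 14^2)/3 = 90/3 = 30, a_9 = floor((16 + 14)/30) = 1.
  m_10 = 30*1 - 14 = 16, d_10 = (286 - 16^2)/30 = 30/30 = 1, a_10 = floor((16 + 16)/1) = 32.
  m_11 = 1*32 - 16 = 16, d_11 = (286 - 16^2)/1 = 30/1 = 30: (m_11, d_11) = (m_1, d_1) = (16, 30), so from here the quotients repeat a_1, ..., a_10; the period length is 10.
So sqrt(286) = [16; (1, 10, 3, 3, 2, 3, 3, 10, 1, 32)] with period length k = 10.
k is even, so the fundamental solution of x^2 - 286y^2 = 1 is (p_{k-1}, q_{k-1}) = (p_9, q_9); compute convergents through index 9.
Convergents (p_i = a_i*p_{i-1} + p_{i-2}, q_i = a_i*q_{i-1} + q_{i-2} with p_{-2}=0, p_{-1}=1, q_{-2}=1, q_{-1}=0):
  i=0: a_0=16, p_0 = 16*1 + 0 = 16, q_0 = 16*0 + 1 = 1.
  i=1: a_1=1, p_1 = 1*16 + 1 = 17, q_1 = 1*1 + 0 = 1.
  i=2: a_2=10, p_2 = 10*17 + 16 = 186, q_2 = 10*1 + 1 = 11.
  i=3: a_3=3, p_3 = 3*186 + 17 = 575, q_3 = 3*11 + 1 = 34.
  i=4: a_4=3, p_4 = 3*575 + 186 = 1911, q_4 = 3*34 + 11 = 113.
  i=5: a_5=2, p_5 = 2*1911 + 575 = 4397, q_5 = 2*113 + 34 = 260.
  i=6: a_6=3, p_6 = 3*4397 + 1911 = 15102, q_6 = 3*260 + 113 = 893.
  i=7: a_7=3, p_7 = 3*15102 + 4397 = 49703, q_7 = 3*893 + 260 = 2939.
  i=8: a_8=10, p_8 = 10*49703 + 15102 = 512132, q_8 = 10*2939 + 893 = 30283.
  i=9: a_9=1, p_9 = 1*512132 + 49703 = 561835, q_9 = 1*30283 + 2939 = 33222.
Check: 561835^2 - 286*33222^2 = 315658567225 - 315658567224 = 1, so (x, y) = (561835, 33222) solves the equation, and by the theorem it is the least positive solution.

(x, y) = (561835, 33222)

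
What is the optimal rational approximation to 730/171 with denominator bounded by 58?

111/26

Expand x = 730/171 as a continued fraction with the Euclidean algorithm:
  730 = 4*171 + 46, so a_0 = 4.
  171 = 3*46 + 33, so a_1 = 3.
  46 = 1*33 + 13, so a_2 = 1.
  33 = 2*13 + 7, so a_3 = 2.
  13 = 1*7 + 6, so a_4 = 1.
  7 = 1*6 + 1, so a_5 = 1.
  6 = 6*1 + 0, so a_6 = 6.
so x = [4; 3, 1, 2, 1, 1, 6].
Convergents (p_i = a_i*p_{i-1} + p_{i-2}, q_i = a_i*q_{i-1} + q_{i-2} with p_{-2}=0, p_{-1}=1, q_{-2}=1, q_{-1}=0), until the denominator exceeds 58:
  i=0: a_0=4, p_0 = 4*1 + 0 = 4, q_0 = 4*0 + 1 = 1.
  i=1: a_1=3, p_1 = 3*4 + 1 = 13, q_1 = 3*1 + 0 = 3.
  i=2: a_2=1, p_2 = 1*13 + 4 = 17, q_2 = 1*3 + 1 = 4.
  i=3: a_3=2, p_3 = 2*17 + 13 = 47, q_3 = 2*4 + 3 = 11.
  i=4: a_4=1, p_4 = 1*47 + 17 = 64, q_4 = 1*11 + 4 = 15.
  i=5: a_5=1, p_5 = 1*64 + 47 = 111, q_5 = 1*15 + 11 = 26.
  i=6: a_6=6, p_6 = 6*111 + 64 = 730, q_6 = 6*26 + 15 = 171.
q_6 = 171 > 58, so the last convergent with denominator <= 58 is p_5/q_5 = 111/26.
The closest fraction with denominator <= 58 is either p_5/q_5 or the intermediate fraction (k*p_5 + p_4)/(k*q_5 + q_4) with the largest k >= 1 whose denominator stays <= 58; these approach x as k grows, and every other convergent or intermediate fraction in range is farther away.
Largest k: floor((58 - q_4)/q_5) = floor((58 - 15)/26) = 1.
That gives (1*111 + 64)/(1*26 + 15) = 175/41.
Compare the errors: |x - 111/26| = |730*26 - 111*171|/(171*26) = 1/4446, and |x - 175/41| = |730*41 - 175*171|/(171*41) = 5/7011.
Cross-multiplying, 1*7011 = 7011 < 22230 = 5*4446, so 1/4446 is smaller: the convergent 111/26 is closer to x than 175/41.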